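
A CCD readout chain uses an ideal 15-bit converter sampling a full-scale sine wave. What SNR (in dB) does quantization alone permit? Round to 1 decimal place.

6.02(15) + 1.76 = 90.30 + 1.76 = 92.06 dB.

92.1 dB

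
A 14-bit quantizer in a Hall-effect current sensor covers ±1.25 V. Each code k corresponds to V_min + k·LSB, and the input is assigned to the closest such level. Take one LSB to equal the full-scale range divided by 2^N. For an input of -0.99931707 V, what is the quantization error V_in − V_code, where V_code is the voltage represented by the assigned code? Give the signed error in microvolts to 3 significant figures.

Full-scale range = 1.25 V − (-1.25 V) = 2.5 V. LSB = 2.5 V / 2^14 ≈ 152.6 µV.
Position in LSBs: (-0.99931707 − (-1.25)) × 16384/2.5 = 1642.8757; rounding gives k = 1643.
Reconstructed level: -1.25 + 1643 × 2.5/16384 V = -0.99929809570 V.
e = -0.99931707 − (-0.99929809570) = −19.0 µV.

−19.0 µV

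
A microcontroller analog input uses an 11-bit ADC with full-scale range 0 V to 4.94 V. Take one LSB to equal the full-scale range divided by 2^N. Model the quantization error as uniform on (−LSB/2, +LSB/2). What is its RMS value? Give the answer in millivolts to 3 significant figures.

Span = 4.94 V.
LSB = 4.94 V / 2^11 = 2.4121 mV.
V_rms = LSB/√12 = 2.4121 mV / √12 = 0.696 mV.

0.696 mV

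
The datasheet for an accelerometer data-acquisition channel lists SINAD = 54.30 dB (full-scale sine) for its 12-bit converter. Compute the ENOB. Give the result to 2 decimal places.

Inverting SNR = 6.02 N + 1.76: N_eff = (54.30 − 1.76)/6.02 = 8.7276.

8.73 bits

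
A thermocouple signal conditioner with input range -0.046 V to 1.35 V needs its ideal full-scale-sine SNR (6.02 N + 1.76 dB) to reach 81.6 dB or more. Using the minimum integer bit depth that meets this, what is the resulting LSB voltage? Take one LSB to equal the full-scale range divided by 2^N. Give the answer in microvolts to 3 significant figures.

The full-scale span is 1.35 − (-0.046) = 1.396 V.
6.02 N + 1.76 ≥ 81.6 gives N ≥ 13.262, so the minimum integer is 14.
LSB = 1.396 V ÷ 2^14 = 1.396/16384 V = 85.2 µV.

85.2 µV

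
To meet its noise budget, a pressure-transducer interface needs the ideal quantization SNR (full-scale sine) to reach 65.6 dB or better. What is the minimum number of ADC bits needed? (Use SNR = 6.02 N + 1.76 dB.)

11 bits

N ≥ (65.6 − 1.76)/6.02 = 10.605 → N_min = 11.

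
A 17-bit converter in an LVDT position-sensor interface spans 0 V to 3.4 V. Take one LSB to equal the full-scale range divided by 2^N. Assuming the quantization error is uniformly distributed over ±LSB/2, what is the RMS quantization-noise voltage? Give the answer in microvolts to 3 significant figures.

Range is 3.4 V.
One LSB is 3.4 V / 131072 = 25.940 µV.
V_rms = LSB/√12 = 25.940 µV / √12 = 7.49 µV.

7.49 µV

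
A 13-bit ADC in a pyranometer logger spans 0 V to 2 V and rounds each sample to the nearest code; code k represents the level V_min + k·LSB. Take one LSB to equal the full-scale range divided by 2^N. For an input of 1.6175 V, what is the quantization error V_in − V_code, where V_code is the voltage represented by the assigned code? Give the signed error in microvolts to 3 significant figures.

Range is 2 V. LSB = 2 V / 2^13 ≈ 244.1 µV.
Position in LSBs: (1.6175 − (0)) × 8192/2 = 6625.2800; rounding gives k = 6625.
Reconstructed level: 0 + 6625 × 2/8192 V = 1.617431641 V.
e = 1.6175 − (1.617431641) = +68.4 µV.

+68.4 µV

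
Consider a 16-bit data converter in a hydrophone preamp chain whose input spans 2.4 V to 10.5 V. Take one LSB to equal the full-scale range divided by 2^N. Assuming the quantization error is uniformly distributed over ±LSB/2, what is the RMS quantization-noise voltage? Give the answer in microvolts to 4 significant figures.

35.68 µV

Full-scale range = 10.5 V − (2.4 V) = 8.1 V.
Step size = 8.1/65536 V = 123.596 µV.
RMS of a uniform error over width LSB is LSB/√12 = 35.68 µV.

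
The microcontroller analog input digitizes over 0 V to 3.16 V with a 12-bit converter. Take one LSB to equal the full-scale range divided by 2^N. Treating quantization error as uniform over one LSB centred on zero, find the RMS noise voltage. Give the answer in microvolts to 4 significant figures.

222.7 µV

Span = 3.16 V.
LSB = 3.16 V / 2^12 = 0.771484 mV.
σ_q = LSB/√12 = 0.771484 mV/3.4641 = 222.7 µV.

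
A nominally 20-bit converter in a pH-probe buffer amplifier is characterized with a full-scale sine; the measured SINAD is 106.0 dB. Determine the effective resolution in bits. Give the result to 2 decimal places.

17.32 bits

ENOB = (SINAD − 1.76) / 6.02 = (106.0 − 1.76) / 6.02 = 104.24 / 6.02 = 17.3156.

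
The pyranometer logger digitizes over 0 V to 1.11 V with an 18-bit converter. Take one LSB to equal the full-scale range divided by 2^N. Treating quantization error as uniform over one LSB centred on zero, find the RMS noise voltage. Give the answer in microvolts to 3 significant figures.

V_FS = 1.11 V.
LSB = 1.11 V / 2^18 = 4.2343 µV.
For a uniform distribution on [−LSB/2, +LSB/2], V_rms = LSB/√12 = 4.2343 µV/3.4641 = 1.22 µV.

1.22 µV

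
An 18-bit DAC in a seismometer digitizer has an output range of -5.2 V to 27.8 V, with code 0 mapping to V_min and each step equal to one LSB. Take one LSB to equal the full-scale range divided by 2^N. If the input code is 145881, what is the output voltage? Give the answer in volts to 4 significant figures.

Span: 27.8 V − (-5.2 V) = 33 V. LSB = 33 V / 2^18.
Output = V_min + (145881/262144) × range = -5.2 + 0.556492 × 33 V
      = -5.2 + 18.3642 = 13.1642 V.

13.16 V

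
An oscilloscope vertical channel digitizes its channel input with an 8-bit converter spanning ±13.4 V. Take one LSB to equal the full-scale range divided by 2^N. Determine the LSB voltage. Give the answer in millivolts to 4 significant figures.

104.7 mV

Span: 13.4 V − (-13.4 V) = 26.8 V.
There are 2^8 = 256 steps.
LSB = 26.8 V ÷ 2^8 = 26.8/256 V = 104.7 mV.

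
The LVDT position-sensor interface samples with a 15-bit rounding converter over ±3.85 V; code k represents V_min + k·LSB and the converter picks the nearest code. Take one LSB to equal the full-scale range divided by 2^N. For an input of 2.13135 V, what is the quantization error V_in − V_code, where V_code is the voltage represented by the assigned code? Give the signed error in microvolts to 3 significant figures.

+32.9 µV

The full-scale span is 3.85 − (-3.85) = 7.7 V. LSB = 7.7 V / 2^15 ≈ 235.0 µV.
(V_in − V_min)/LSB = (2.13135 − (-3.85)) × 32768/7.7 = 25454.1398 → nearest code k = 25454.
Reconstructed level: -3.85 + 25454 × 7.7/32768 V = 2.1313171387 V.
Error = V_in − V_code = 2.13135 − (2.1313171387) = +32.9 µV.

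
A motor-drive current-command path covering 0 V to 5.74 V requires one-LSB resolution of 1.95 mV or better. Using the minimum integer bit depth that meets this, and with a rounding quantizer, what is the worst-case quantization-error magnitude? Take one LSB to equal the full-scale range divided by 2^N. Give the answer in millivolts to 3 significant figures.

0.701 mV

Range is 5.74 V.
Need 2^N ≥ 5.74 V / 1.95 mV = 2944 → N_min = 12.
LSB = 5.74 V ÷ 2^12 = 5.74/4096 V = 1.4014 mV.
|e|_max = LSB/2 = 0.701 mV.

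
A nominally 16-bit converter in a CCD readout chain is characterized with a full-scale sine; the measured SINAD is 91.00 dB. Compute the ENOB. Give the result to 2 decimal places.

14.82 bits

ENOB = (SINAD − 1.76) / 6.02 = (91.00 − 1.76) / 6.02 = 89.24 / 6.02 = 14.8239.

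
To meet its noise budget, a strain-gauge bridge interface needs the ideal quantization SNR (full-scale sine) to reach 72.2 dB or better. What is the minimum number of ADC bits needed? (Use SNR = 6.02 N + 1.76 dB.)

Required N = ⌈(72.2 − 1.76)/6.02⌉ = ⌈11.701⌉ = 12.

12 bits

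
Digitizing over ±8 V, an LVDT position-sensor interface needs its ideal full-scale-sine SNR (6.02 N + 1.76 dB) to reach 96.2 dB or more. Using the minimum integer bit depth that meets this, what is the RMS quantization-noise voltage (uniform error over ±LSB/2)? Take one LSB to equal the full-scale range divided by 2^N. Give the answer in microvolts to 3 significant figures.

70.5 µV

Range = 8 − (-8) = 16 V.
N ≥ (96.2 − 1.76)/6.02 = 15.688 → N_min = 16.
LSB = 16 V / 2^16 = 244.14 µV.
RMS noise = LSB/√12 = 70.5 µV.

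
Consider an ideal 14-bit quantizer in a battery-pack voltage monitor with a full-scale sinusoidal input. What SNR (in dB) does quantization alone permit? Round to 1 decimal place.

For an ideal N-bit converter with full-scale sine input, SNR = 6.02 N + 1.76 dB. SNR = 6.02 × 14 + 1.76 = 84.28 + 1.76 = 86.04 dB.

86.0 dB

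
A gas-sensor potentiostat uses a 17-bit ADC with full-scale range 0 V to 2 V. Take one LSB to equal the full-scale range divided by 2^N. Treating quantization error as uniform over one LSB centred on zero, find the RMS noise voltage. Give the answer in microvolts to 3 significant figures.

Range is 2 V.
LSB = 2 V / 2^17 = 15.259 µV.
σ_q = LSB/√12 = 15.259 µV/3.4641 = 4.40 µV.

4.40 µV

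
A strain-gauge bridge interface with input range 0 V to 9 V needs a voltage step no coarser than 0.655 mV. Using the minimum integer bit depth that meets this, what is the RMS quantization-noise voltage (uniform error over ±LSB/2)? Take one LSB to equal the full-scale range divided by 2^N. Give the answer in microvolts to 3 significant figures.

Span = 9 V.
Levels needed ≥ 9/0.655 mV = 13740. 2^14 = 16384 suffices, so N_min = 14.
LSB = 9 V / 2^14 = 0.54932 mV.
RMS noise = LSB/√12 = 159 µV.

159 µV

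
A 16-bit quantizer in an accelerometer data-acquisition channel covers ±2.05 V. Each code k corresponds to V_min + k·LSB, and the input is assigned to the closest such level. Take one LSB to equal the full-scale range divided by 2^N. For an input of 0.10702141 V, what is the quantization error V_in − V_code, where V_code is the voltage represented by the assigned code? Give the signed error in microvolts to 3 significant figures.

The full-scale span is 2.05 − (-2.05) = 4.1 V. LSB = 4.1 V / 2^16 ≈ 62.56 µV.
(V_in − V_min)/LSB = (0.10702141 − (-2.05)) × 65536/4.1 = 34478.6720 → nearest code k = 34479.
V_code = V_min + k × range/2^16 = -2.05 + 34479 × 4.1/65536 = 0.10704193115 V.
Error = V_in − V_code = 0.10702141 − (0.10704193115) = −20.5 µV.

−20.5 µV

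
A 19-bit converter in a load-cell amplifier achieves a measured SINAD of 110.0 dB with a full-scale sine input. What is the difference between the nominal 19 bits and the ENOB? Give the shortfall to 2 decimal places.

1.02 bits

N_eff = (110.0 − 1.76)/6.02 = 17.9801 bits.
Shortfall = 19 − 17.9801 = 1.0199 bits.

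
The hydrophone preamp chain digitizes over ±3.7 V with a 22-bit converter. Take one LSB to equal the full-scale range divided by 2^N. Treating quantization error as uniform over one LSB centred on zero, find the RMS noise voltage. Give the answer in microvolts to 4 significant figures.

0.5093 µV

Full-scale range = 3.7 V − (-3.7 V) = 7.4 V.
Step size = 7.4/4194304 V = 1.76430 µV.
For a uniform distribution on [−LSB/2, +LSB/2], V_rms = LSB/√12 = 1.76430 µV/3.4641 = 0.5093 µV.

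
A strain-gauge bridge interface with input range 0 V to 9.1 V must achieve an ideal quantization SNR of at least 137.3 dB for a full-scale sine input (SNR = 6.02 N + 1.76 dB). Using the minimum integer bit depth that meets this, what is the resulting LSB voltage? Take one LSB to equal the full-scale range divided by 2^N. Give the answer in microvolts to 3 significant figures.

1.08 µV

Full-scale range = 9.1 V.
Solving 6.02 N ≥ 137.3 − 1.76: N ≥ 22.515. Round up → N = 23.
LSB = 9.1 V ÷ 2^23 = 9.1/8388608 V = 1.08 µV.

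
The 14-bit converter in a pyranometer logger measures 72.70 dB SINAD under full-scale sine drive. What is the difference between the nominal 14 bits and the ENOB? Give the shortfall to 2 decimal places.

2.22 bits

N_eff = (72.70 − 1.76)/6.02 = 11.7841 bits.
Lost resolution: 14 − 11.7841 = 2.2159 bits.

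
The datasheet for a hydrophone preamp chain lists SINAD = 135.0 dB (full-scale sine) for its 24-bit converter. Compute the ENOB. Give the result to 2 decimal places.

ENOB = (135.0 − 1.76)/6.02 = 22.1329 bits.

22.13 bits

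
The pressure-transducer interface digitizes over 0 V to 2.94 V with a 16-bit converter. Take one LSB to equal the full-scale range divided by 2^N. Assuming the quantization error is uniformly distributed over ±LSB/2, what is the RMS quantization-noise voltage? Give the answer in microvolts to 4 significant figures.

Full-scale range = 2.94 V.
LSB = 2.94 V / 2^16 = 44.8608 µV.
σ_q = LSB/√12 = 44.8608 µV/3.4641 = 12.95 µV.

12.95 µV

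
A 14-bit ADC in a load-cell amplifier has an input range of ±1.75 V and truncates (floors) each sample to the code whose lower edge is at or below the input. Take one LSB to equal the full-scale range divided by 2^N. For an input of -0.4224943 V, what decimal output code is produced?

Full-scale range = 1.75 V − (-1.75 V) = 3.5 V. LSB = 3.5 V / 2^14 ≈ 213.6 µV.
(V_in − V_min) × 2^14/range = (-0.4224943 − (-1.75)) × 16384/3.5 = 6214.244.
Floor → code = 6214.

6214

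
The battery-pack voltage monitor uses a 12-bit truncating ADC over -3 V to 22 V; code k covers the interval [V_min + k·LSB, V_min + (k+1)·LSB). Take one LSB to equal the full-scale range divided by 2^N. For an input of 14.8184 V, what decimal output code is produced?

The full-scale span is 22 − (-3) = 25 V. LSB = 25 V / 2^12 ≈ 6.104 mV.
code = ⌊(V_in − V_min)/LSB⌋ = ⌊(V_in − V_min) × 2^12 / range⌋
     = ⌊(14.8184 − (-3)) × 4096 / 25⌋ = ⌊17.8184 × 4096/25⌋
     = ⌊2919.367⌋ = 2919.

2919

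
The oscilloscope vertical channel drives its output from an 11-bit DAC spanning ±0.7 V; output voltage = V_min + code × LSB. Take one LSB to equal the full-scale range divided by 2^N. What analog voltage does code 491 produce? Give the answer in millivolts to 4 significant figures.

-364.4 mV

Span: 0.7 V − (-0.7 V) = 1.4 V. LSB = 1.4 V / 2^11.
V_out = V_min + code × LSB = -0.7 V + 491 × 1.4 V / 2048
      = -0.7 + 0.335645 = -0.364355 V.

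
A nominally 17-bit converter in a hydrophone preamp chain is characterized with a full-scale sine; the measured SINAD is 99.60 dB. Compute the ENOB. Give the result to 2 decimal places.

16.25 bits

Inverting SNR = 6.02 N + 1.76: N_eff = (99.60 − 1.76)/6.02 = 16.2525.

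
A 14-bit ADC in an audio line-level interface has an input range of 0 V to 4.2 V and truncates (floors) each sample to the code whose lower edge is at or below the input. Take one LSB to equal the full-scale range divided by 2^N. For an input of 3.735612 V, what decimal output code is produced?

14572

Range is 4.2 V. LSB = 4.2 V / 2^14 ≈ 256.3 µV.
code = ⌊(V_in − V_min)/LSB⌋ = ⌊(V_in − V_min) × 2^14 / range⌋
     = ⌊(3.735612 − (0)) × 16384 / 4.2⌋ = ⌊3.735612 × 16384/4.2⌋
     = ⌊14572.445⌋ = 14572.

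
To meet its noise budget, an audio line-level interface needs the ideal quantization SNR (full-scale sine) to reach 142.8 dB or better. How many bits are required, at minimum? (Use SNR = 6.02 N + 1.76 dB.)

6.02 N + 1.76 ≥ 142.8 gives N ≥ 23.429, so the minimum integer is 24.

24 bits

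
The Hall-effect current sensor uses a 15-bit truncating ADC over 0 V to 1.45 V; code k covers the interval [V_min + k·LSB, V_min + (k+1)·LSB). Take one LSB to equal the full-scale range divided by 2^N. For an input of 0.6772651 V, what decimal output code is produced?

Range is 1.45 V. LSB = 1.45 V / 2^15 ≈ 44.25 µV.
(V_in − V_min) × 2^15/range = (0.6772651 − (0)) × 32768/1.45 = 15305.257.
Floor → code = 15305.

15305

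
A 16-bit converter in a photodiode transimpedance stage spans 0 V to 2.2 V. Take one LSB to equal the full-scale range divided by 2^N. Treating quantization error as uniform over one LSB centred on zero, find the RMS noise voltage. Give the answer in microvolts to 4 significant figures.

Span = 2.2 V.
One LSB is 2.2 V / 65536 = 33.5693 µV.
For a uniform distribution on [−LSB/2, +LSB/2], V_rms = LSB/√12 = 33.5693 µV/3.4641 = 9.691 µV.

9.691 µV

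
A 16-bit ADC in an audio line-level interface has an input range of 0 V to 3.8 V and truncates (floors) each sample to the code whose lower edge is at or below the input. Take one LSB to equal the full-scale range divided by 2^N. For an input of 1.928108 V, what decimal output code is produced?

33252

Full-scale range = 3.8 V. LSB = 3.8 V / 2^16 ≈ 57.98 µV.
(V_in − V_min) × 2^16/range = (1.928108 − (0)) × 65536/3.8 = 33252.759.
Floor → code = 33252.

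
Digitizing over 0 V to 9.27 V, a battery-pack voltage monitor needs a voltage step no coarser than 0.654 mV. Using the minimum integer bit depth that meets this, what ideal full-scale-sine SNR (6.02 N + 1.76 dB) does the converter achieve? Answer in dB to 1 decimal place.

Full-scale range = 9.27 V.
Levels needed ≥ 9.27/0.654 mV = 14170. 2^14 = 16384 suffices, so N_min = 14.
6.02(14) + 1.76 = 86.04 dB.

86.0 dB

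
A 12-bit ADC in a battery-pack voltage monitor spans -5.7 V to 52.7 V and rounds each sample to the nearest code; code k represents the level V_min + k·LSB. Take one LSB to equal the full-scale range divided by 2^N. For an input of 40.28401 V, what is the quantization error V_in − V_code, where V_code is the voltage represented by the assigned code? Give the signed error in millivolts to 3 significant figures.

Span: 52.7 V − (-5.7 V) = 58.4 V. LSB = 58.4 V / 2^12 ≈ 14.26 mV.
Position in LSBs: (40.28401 − (-5.7)) × 4096/58.4 = 3225.1799; rounding gives k = 3225.
V_code = -5.7 + (3225/4096) × 58.4 = 40.28144531 V.
e = 40.28401 − (40.28144531) = +2.56 mV.

+2.56 mV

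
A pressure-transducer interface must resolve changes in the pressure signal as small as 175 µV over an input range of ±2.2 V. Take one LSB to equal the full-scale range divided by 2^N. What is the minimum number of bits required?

15 bits

Full-scale range = 2.2 V − (-2.2 V) = 4.4 V.
Required number of levels: 4.4/175 µV = 25143; smallest N with 2^N ≥ that is 15.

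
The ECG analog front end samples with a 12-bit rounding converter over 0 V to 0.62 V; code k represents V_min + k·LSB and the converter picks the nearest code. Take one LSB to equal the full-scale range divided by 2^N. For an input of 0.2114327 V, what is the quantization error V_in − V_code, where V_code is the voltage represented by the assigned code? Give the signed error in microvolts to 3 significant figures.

−27.3 µV

Range is 0.62 V. LSB = 0.62 V / 2^12 ≈ 151.4 µV.
(V_in − V_min)/LSB = (0.2114327 − (0)) × 4096/0.62 = 1396.8199 → nearest code k = 1397.
Reconstructed level: 0 + 1397 × 0.62/4096 V = 0.2114599609 V.
e = 0.2114327 − (0.2114599609) = −27.3 µV.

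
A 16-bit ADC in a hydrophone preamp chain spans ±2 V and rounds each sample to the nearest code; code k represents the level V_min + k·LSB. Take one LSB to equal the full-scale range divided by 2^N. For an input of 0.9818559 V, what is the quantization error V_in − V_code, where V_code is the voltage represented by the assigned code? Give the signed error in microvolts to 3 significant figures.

The full-scale span is 2 − (-2) = 4 V. LSB = 4 V / 2^16 ≈ 61.04 µV.
Position in LSBs: (0.9818559 − (-2)) × 65536/4 = 48854.7271; rounding gives k = 48855.
V_code = -2 + (48855/65536) × 4 = 0.98187255859 V.
e = 0.9818559 − (0.98187255859) = −16.7 µV.

−16.7 µV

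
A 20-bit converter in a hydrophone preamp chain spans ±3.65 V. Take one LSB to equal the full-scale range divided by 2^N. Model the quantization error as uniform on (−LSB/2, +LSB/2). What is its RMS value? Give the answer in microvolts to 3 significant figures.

Range = 3.65 − (-3.65) = 7.3 V.
LSB = 7.3 V ÷ 2^20 = 7.3/1048576 V = 6.9618 µV.
V_rms = LSB/√12 = 6.9618 µV / √12 = 2.01 µV.

2.01 µV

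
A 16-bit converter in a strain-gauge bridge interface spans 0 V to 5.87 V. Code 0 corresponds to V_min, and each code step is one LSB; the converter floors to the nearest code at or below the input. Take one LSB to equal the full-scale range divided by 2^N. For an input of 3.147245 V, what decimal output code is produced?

35137

V_FS = 5.87 V. LSB = 5.87 V / 2^16 ≈ 89.57 µV.
code = ⌊(V_in − V_min)/LSB⌋ = ⌊(V_in − V_min) × 2^16 / range⌋
     = ⌊(3.147245 − (0)) × 65536 / 5.87⌋ = ⌊3.147245 × 65536/5.87⌋
     = ⌊35137.623⌋ = 35137.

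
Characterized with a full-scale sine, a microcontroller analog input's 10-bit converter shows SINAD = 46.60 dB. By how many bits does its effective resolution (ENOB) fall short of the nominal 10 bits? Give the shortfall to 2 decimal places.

2.55 bits

N_eff = (46.60 − 1.76)/6.02 = 7.4485 bits.
Lost resolution: 10 − 7.4485 = 2.5515 bits.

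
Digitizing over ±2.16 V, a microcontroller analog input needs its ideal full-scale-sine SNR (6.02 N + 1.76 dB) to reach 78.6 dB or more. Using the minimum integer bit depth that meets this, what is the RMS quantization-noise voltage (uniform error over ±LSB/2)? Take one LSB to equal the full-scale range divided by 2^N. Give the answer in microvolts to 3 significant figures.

152 µV

Full-scale range = 2.16 V − (-2.16 V) = 4.32 V.
Required N = ⌈(78.6 − 1.76)/6.02⌉ = ⌈12.764⌉ = 13.
One LSB is 4.32 V / 8192 = 0.52734 mV.
σ_q = LSB/√12 = 0.52734 mV/3.4641 = 152 µV.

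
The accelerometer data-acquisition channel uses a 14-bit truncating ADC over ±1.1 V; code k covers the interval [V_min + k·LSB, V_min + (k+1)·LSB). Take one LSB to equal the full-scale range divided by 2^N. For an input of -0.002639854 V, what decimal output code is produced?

8172

Span: 1.1 V − (-1.1 V) = 2.2 V. LSB = 2.2 V / 2^14 ≈ 134.3 µV.
(V_in − V_min) × 2^14/range = (-0.002639854 − (-1.1)) × 16384/2.2 = 8172.340.
Floor → code = 8172.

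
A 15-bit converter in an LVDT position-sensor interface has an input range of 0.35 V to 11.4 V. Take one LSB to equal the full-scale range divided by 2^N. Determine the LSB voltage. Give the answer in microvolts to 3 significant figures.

337 µV

Full-scale range = 11.4 V − (0.35 V) = 11.05 V.
Number of codes = 2^15 = 32768.
Step size = 11.05/32768 V = 337 µV.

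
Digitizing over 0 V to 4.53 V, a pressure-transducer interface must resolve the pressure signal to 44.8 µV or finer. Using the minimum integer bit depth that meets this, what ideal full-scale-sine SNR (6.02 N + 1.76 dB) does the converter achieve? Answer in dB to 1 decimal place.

V_FS = 4.53 V.
Need 2^N ≥ 4.53 V / 44.8 µV = 101100 → N_min = 17.
6.02(17) + 1.76 = 104.10 dB.

104.1 dB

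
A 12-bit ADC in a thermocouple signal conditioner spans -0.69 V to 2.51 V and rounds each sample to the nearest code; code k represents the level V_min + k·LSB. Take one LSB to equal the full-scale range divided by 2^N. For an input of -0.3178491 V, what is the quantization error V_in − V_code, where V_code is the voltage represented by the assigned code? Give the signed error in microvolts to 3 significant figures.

Range = 2.51 − (-0.69) = 3.2 V. LSB = 3.2 V / 2^12 ≈ 0.7813 mV.
Position in LSBs: (-0.3178491 − (-0.69)) × 4096/3.2 = 476.3532; rounding gives k = 476.
V_code = -0.69 + (476/4096) × 3.2 = -0.3181250000 V.
V_in − V_code = -0.3178491 − (-0.3181250000) = +276 µV.

+276 µV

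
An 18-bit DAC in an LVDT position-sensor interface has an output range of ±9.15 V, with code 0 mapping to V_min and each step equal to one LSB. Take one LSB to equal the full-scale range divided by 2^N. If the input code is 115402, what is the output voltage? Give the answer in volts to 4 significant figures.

-1.094 V

The full-scale span is 9.15 − (-9.15) = 18.3 V. LSB = 18.3 V / 2^18.
V_out = -9.15 + 115402 × (18.3/262144) V
      = -9.15 V + 8.05609 V = -1.09391 V.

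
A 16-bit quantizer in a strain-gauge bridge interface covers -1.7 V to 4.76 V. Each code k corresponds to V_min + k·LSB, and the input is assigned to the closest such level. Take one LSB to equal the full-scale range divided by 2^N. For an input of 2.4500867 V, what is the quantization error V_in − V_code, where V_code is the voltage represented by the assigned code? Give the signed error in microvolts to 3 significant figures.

The full-scale span is 4.76 − (-1.7) = 6.46 V. LSB = 6.46 V / 2^16 ≈ 98.57 µV.
(V_in − V_min)/LSB = (2.4500867 − (-1.7)) × 65536/6.46 = 42102.1799 → nearest code k = 42102.
V_code = -1.7 + (42102/65536) × 6.46 = 2.4500689697 V.
e = 2.4500867 − (2.4500689697) = +17.7 µV.

+17.7 µV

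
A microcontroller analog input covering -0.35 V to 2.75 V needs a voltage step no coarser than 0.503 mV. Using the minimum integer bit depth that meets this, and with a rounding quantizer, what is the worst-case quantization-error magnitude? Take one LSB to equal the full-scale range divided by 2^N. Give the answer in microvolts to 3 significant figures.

Full-scale range = 2.75 V − (-0.35 V) = 3.1 V.
Levels needed ≥ 3.1/0.503 mV = 6163. 2^13 = 8192 suffices, so N_min = 13.
LSB = 3.1 V / 2^13 = 378.42 µV.
Half an LSB is 189 µV.

189 µV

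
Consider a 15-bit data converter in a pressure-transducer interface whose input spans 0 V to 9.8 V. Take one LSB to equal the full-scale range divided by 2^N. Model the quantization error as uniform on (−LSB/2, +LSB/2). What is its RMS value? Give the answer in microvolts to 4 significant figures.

V_FS = 9.8 V.
LSB = 9.8 V / 2^15 = 299.072 µV.
σ_q = LSB/√12 = 299.072 µV/3.4641 = 86.33 µV.

86.33 µV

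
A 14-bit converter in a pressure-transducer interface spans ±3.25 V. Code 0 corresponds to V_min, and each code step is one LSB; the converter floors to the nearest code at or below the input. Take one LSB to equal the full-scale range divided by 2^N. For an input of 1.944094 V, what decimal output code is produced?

13092

The full-scale span is 3.25 − (-3.25) = 6.5 V. LSB = 6.5 V / 2^14 ≈ 396.7 µV.
code = ⌊(V_in − V_min)/LSB⌋ = ⌊(V_in − V_min) × 2^14 / range⌋
     = ⌊(1.944094 − (-3.25)) × 16384 / 6.5⌋ = ⌊5.194094 × 16384/6.5⌋
     = ⌊13092.313⌋ = 13092.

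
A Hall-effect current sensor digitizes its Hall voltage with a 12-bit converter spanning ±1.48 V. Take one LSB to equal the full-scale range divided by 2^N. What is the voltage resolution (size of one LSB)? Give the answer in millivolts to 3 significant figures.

0.723 mV

Range = 1.48 − (-1.48) = 2.96 V.
There are 2^12 = 4096 steps.
LSB = 2.96 V ÷ 2^12 = 2.96/4096 V = 0.723 mV.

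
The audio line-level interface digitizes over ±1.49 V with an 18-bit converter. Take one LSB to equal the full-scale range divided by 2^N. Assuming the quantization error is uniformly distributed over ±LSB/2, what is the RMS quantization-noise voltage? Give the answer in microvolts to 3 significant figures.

Range = 1.49 − (-1.49) = 2.98 V.
LSB = 2.98 V / 2^18 = 11.368 µV.
For a uniform distribution on [−LSB/2, +LSB/2], V_rms = LSB/√12 = 11.368 µV/3.4641 = 3.28 µV.

3.28 µV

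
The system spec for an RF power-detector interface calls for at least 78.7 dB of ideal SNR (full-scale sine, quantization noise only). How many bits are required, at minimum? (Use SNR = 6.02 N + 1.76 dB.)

Required N = ⌈(78.7 − 1.76)/6.02⌉ = ⌈12.781⌉ = 13.

13 bits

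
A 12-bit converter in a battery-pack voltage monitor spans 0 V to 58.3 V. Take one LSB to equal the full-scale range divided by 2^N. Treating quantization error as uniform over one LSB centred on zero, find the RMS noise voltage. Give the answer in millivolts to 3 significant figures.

4.11 mV

V_FS = 58.3 V.
Step size = 58.3/4096 V = 14.233 mV.
RMS of a uniform error over width LSB is LSB/√12 = 4.11 mV.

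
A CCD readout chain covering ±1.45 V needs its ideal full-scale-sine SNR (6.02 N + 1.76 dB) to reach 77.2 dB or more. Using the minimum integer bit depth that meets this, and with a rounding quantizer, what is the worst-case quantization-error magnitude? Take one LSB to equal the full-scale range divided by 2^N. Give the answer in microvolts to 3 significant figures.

177 µV

Range = 1.45 − (-1.45) = 2.9 V.
Required N = ⌈(77.2 − 1.76)/6.02⌉ = ⌈12.532⌉ = 13.
LSB = 2.9 V / 2^13 = 354.00 µV.
Max error for round-to-nearest is LSB/2 = 177 µV.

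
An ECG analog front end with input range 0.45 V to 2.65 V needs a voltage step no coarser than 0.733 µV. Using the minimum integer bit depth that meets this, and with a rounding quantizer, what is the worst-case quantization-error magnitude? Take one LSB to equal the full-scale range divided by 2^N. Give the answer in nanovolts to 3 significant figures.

262 nV

Range = 2.65 − (0.45) = 2.2 V.
Levels needed ≥ 2.2/0.733 µV = 3.001e6. 2^22 = 4194304 suffices, so N_min = 22.
One LSB is 2.2 V / 4194304 = 0.52452 µV.
|e|_max = LSB/2 = 262 nV.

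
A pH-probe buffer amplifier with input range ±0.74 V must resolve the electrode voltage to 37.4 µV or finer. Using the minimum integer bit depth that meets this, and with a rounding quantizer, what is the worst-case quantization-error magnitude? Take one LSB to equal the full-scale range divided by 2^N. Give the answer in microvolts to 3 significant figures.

11.3 µV

Range = 0.74 − (-0.74) = 1.48 V.
Required number of levels: 1.48/37.4 µV = 39572; smallest N with 2^N ≥ that is 16.
One LSB is 1.48 V / 65536 = 22.583 µV.
Max error for round-to-nearest is LSB/2 = 11.3 µV.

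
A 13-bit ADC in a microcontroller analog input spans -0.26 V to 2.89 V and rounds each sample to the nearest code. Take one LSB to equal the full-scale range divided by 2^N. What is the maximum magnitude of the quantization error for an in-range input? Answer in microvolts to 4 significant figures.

192.3 µV

Full-scale range = 2.89 V − (-0.26 V) = 3.15 V.
One LSB is 3.15 V / 8192 = 384.521 µV.
A rounding quantizer has |error| ≤ LSB/2 = 192.3 µV.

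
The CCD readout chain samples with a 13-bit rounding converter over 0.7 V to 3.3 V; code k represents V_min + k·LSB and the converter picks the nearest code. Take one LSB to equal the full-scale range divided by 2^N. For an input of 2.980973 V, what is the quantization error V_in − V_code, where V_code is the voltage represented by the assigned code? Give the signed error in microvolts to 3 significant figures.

−57.3 µV

Full-scale range = 3.3 V − (0.7 V) = 2.6 V. LSB = 2.6 V / 2^13 ≈ 317.4 µV.
Position in LSBs: (2.980973 − (0.7)) × 8192/2.6 = 7186.8195; rounding gives k = 7187.
V_code = V_min + k × range/2^13 = 0.7 + 7187 × 2.6/8192 = 2.981030273 V.
V_in − V_code = 2.980973 − (2.981030273) = −57.3 µV.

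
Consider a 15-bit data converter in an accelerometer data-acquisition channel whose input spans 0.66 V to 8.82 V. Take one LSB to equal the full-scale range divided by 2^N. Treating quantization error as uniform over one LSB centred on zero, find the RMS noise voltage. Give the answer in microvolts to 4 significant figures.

Range = 8.82 − (0.66) = 8.16 V.
One LSB is 8.16 V / 32768 = 249.023 µV.
σ_q = LSB/√12 = 249.023 µV/3.4641 = 71.89 µV.

71.89 µV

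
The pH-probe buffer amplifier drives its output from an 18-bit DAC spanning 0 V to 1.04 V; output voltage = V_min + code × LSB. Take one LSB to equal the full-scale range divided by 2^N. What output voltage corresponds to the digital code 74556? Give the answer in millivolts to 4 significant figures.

295.8 mV

Range is 1.04 V. LSB = 1.04 V / 2^18.
V_out = 0 + 74556 × (1.04/262144) V
      = 0 V + 0.295785 V = 0.295785 V.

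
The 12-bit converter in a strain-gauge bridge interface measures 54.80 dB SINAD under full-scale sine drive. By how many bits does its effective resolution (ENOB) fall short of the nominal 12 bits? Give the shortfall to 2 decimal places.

3.19 bits

Effective bits = (54.80 − 1.76)/6.02 = 8.8106.
Shortfall = 12 − 8.8106 = 3.1894 bits.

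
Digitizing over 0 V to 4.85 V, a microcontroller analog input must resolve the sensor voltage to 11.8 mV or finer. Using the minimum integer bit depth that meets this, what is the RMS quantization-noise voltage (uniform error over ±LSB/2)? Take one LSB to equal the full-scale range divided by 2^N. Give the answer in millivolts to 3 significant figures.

V_FS = 4.85 V.
Required number of levels: 4.85/11.8 mV = 411.02; smallest N with 2^N ≥ that is 9.
LSB = 4.85 V / 2^9 = 9.4727 mV.
RMS noise = LSB/√12 = 2.73 mV.

2.73 mV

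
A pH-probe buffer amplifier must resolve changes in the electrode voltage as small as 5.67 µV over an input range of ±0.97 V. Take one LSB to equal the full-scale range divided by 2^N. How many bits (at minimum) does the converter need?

The full-scale span is 0.97 − (-0.97) = 1.94 V.
Required number of levels: 1.94/5.67 µV = 342150; smallest N with 2^N ≥ that is 19.

19 bits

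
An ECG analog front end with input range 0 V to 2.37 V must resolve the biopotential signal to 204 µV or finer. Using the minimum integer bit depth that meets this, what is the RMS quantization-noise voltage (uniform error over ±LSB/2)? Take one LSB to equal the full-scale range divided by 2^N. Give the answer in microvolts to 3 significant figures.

41.8 µV

Range is 2.37 V.
2.37 V / 204 µV = 11620. Since 2^13 = 8192 and 2^14 = 16384, N = 14.
Step size = 2.37/16384 V = 144.65 µV.
σ_q = LSB/√12 = 144.65 µV/3.4641 = 41.8 µV.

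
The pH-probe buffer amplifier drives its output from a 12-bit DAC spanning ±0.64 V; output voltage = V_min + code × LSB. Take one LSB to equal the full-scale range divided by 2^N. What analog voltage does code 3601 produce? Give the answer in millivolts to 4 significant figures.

485.3 mV

The full-scale span is 0.64 − (-0.64) = 1.28 V. LSB = 1.28 V / 2^12.
Output = V_min + (3601/4096) × range = -0.64 + 0.879150 × 1.28 V
      = -0.64 + 1.12531 = 0.485313 V.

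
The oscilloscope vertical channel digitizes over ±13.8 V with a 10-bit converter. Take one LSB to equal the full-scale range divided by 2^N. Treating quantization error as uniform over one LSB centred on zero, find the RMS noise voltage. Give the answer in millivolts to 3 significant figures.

Span: 13.8 V − (-13.8 V) = 27.6 V.
Step size = 27.6/1024 V = 26.953 mV.
σ_q = LSB/√12 = 26.953 mV/3.4641 = 7.78 mV.

7.78 mV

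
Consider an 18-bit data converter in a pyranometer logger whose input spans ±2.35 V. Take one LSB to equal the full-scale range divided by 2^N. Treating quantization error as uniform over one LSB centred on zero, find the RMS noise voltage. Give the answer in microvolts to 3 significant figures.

5.18 µV

Full-scale range = 2.35 V − (-2.35 V) = 4.7 V.
LSB = 4.7 V / 2^18 = 17.929 µV.
RMS of a uniform error over width LSB is LSB/√12 = 5.18 µV.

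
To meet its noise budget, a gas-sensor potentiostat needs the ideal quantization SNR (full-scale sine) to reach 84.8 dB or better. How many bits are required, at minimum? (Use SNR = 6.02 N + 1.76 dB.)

14 bits

N ≥ (84.8 − 1.76)/6.02 = 13.794 → N_min = 14.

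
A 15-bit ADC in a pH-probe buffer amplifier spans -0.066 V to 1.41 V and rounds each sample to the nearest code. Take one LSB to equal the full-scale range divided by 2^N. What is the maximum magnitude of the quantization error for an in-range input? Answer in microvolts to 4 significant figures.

22.52 µV

Span: 1.41 V − (-0.066 V) = 1.476 V.
Step size = 1.476/32768 V = 45.0439 µV.
|e|_max = LSB/2 = 22.52 µV.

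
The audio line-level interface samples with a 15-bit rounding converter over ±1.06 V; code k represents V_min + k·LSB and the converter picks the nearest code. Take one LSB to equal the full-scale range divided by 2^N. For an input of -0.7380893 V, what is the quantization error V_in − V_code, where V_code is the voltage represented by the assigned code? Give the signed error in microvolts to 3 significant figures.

Full-scale range = 1.06 V − (-1.06 V) = 2.12 V. LSB = 2.12 V / 2^15 ≈ 64.70 µV.
(V_in − V_min)/LSB = (-0.7380893 − (-1.06)) × 32768/2.12 = 4975.6461 → nearest code k = 4976.
Reconstructed level: -1.06 + 4976 × 2.12/32768 V = -0.73806640625 V.
e = -0.7380893 − (-0.73806640625) = −22.9 µV.

−22.9 µV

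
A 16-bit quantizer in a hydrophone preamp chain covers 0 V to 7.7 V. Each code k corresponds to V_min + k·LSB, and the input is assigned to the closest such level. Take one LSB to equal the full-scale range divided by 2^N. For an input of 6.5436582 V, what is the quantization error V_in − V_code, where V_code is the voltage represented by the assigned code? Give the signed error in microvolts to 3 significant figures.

+21.1 µV

Span = 7.7 V. LSB = 7.7 V / 2^16 ≈ 117.5 µV.
(V_in − V_min)/LSB = (6.5436582 − (0)) × 65536/7.7 = 55694.1797 → nearest code k = 55694.
V_code = V_min + k × range/2^16 = 0 + 55694 × 7.7/65536 = 6.5436370850 V.
e = 6.5436582 − (6.5436370850) = +21.1 µV.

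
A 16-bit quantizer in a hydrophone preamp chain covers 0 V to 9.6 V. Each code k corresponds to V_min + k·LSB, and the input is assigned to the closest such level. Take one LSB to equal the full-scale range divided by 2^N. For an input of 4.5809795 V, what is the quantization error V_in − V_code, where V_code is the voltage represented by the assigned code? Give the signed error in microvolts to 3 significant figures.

−26.4 µV

V_FS = 9.6 V. LSB = 9.6 V / 2^16 ≈ 146.5 µV.
Position in LSBs: (4.5809795 − (0)) × 65536/9.6 = 31272.8201; rounding gives k = 31273.
V_code = 0 + (31273/65536) × 9.6 = 4.5810058594 V.
Error = V_in − V_code = 4.5809795 − (4.5810058594) = −26.4 µV.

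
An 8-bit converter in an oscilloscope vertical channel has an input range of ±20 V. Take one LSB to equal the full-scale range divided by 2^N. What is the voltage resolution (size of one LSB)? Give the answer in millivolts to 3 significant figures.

156 mV

Full-scale range = 20 V − (-20 V) = 40 V.
2^8 = 256 levels.
LSB = 40 V ÷ 2^8 = 40/256 V = 156 mV.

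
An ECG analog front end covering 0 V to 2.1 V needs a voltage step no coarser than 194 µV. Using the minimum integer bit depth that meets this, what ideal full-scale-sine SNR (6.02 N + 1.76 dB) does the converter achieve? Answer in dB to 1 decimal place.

Full-scale range = 2.1 V.
Levels needed ≥ 2.1/194 µV = 10820. 2^14 = 16384 suffices, so N_min = 14.
Ideal SNR at N = 14: 6.02·14 + 1.76 = 86.0 dB.

86.0 dB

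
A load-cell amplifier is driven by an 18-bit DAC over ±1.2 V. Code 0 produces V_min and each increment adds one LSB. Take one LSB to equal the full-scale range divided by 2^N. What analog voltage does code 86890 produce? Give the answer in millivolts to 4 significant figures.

-404.5 mV

Full-scale range = 1.2 V − (-1.2 V) = 2.4 V. LSB = 2.4 V / 2^18.
V_out = V_min + code × LSB = -1.2 V + 86890 × 2.4 V / 262144
      = -1.2 + 0.795502 = -0.404498 V.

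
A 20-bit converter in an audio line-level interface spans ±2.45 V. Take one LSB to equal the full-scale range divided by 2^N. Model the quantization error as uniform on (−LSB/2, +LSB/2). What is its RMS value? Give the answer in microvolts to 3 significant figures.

1.35 µV

Span: 2.45 V − (-2.45 V) = 4.9 V.
LSB = 4.9 V ÷ 2^20 = 4.9/1048576 V = 4.6730 µV.
V_rms = LSB/√12 = 4.6730 µV / √12 = 1.35 µV.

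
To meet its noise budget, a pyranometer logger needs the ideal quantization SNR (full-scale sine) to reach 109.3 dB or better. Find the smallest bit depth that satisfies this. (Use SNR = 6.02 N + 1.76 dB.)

18 bits

Solving 6.02 N ≥ 109.3 − 1.76: N ≥ 17.864. Round up → N = 18.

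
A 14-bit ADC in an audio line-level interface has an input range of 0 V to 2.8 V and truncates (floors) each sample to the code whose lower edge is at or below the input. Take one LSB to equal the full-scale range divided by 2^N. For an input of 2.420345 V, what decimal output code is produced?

V_FS = 2.8 V. LSB = 2.8 V / 2^14 ≈ 170.9 µV.
code = ⌊(V_in − V_min)/LSB⌋ = ⌊(V_in − V_min) × 2^14 / range⌋
     = ⌊(2.420345 − (0)) × 16384 / 2.8⌋ = ⌊2.420345 × 16384/2.8⌋
     = ⌊14162.476⌋ = 14162.

14162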